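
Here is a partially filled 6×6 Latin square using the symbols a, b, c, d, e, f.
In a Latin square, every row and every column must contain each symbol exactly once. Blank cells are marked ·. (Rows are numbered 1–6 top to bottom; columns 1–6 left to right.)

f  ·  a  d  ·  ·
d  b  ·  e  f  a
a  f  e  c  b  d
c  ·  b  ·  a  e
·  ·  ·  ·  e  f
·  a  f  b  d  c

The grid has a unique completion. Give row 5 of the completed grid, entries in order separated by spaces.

Row 5, column 1: row 5 has {e, f} and column 1 has {a, c, d, f}, leaving only b.
Row 5, column 4: row 5 has {b, e, f} and column 4 has {b, c, d, e}, leaving only a.
Row 1, column 5: row 1 has {a, d, f} and column 5 has {a, b, d, e, f}, leaving only c.
Row 1, column 2: row 1 has {a, c, d, f} and column 2 has {a, b, f}, leaving only e.
Row 1, column 6: row 1 has {a, c, d, e, f} and column 6 has {a, c, d, e, f}, leaving only b.
Row 2, column 3: row 2 has {a, b, d, e, f} and column 3 has {a, b, e, f}, leaving only c.
Row 5, column 3: row 5 has {a, b, e, f} and column 3 has {a, b, c, e, f}, leaving only d.
Row 5, column 2: row 5 has {a, b, d, e, f} and column 2 has {a, b, e, f}, leaving only c.
So row 5 reads: b c d a e f.

b c d a e f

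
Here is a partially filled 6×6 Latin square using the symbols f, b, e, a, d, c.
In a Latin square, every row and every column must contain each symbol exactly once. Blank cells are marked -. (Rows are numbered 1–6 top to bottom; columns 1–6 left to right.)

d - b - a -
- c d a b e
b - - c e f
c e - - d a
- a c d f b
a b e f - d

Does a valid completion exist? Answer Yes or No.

No row or column among the givens repeats a symbol, and propagating forced cells runs into no contradiction.
One valid completion exists (for instance, d f b e a c / f c d a b e / b d a c e f / c e f b d a / e a c d f b / a b e f c d).

Yes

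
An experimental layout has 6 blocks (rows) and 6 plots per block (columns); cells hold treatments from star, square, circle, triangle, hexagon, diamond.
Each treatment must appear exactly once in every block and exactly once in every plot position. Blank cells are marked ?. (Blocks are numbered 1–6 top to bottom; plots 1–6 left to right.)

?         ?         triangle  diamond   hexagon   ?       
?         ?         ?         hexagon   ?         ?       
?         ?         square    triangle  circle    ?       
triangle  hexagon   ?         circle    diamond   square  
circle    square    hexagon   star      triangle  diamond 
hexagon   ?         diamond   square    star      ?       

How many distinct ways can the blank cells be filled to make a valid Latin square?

Block 1, plot 1: eliminating its block and plot leaves {star, square}.
Block 1, plot 2: eliminating its block and plot leaves {star, circle}.
Block 1, plot 6: eliminating its block and plot leaves {star, circle}.
Block 2, plot 1: eliminating its block and plot leaves {star, square, diamond}.
Block 2, plot 2: eliminating its block and plot leaves {star, circle, triangle, diamond}.
Block 2, plot 3: eliminating its block and plot leaves {star, circle}.
Block 2, plot 5: eliminating its block and plot leaves {square}.
Block 2, plot 6: eliminating its block and plot leaves {star, circle, triangle}.
Block 3, plot 1: eliminating its block and plot leaves {star, diamond}.
Block 3, plot 2: eliminating its block and plot leaves {star, diamond}.
Block 3, plot 6: eliminating its block and plot leaves {star, hexagon}.
Block 4, plot 3: eliminating its block and plot leaves {star}.
Block 6, plot 2: eliminating its block and plot leaves {circle, triangle}.
Block 6, plot 6: eliminating its block and plot leaves {circle, triangle}.
Enumerating the assignments across these blanks that avoid any block or plot repeat gives 3 completions.

3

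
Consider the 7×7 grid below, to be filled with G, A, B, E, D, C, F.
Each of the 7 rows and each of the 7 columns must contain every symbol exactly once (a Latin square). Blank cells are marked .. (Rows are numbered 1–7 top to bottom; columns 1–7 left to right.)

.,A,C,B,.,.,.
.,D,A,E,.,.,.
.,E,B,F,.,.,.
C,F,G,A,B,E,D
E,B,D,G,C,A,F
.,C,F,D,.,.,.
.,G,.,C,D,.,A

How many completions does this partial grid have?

9

Row 1, column 1: eliminating its row and column leaves {G, D, F}.
Row 1, column 5: eliminating its row and column leaves {G, E, F}.
Row 1, column 6: eliminating its row and column leaves {G, D, F}.
Row 1, column 7: eliminating its row and column leaves {G, E}.
Row 2, column 1: eliminating its row and column leaves {G, B, F}.
Row 2, column 5: eliminating its row and column leaves {G, F}.
Row 2, column 6: eliminating its row and column leaves {G, B, C, F}.
Row 2, column 7: eliminating its row and column leaves {G, B, C}.
Row 3, column 1: eliminating its row and column leaves {G, A, D}.
Row 3, column 5: eliminating its row and column leaves {G, A}.
Row 3, column 6: eliminating its row and column leaves {G, D, C}.
Row 3, column 7: eliminating its row and column leaves {G, C}.
Row 6, column 1: eliminating its row and column leaves {G, A, B}.
Row 6, column 5: eliminating its row and column leaves {G, A, E}.
Row 6, column 6: eliminating its row and column leaves {G, B}.
Row 6, column 7: eliminating its row and column leaves {G, B, E}.
Row 7, column 1: eliminating its row and column leaves {B, F}.
Row 7, column 3: eliminating its row and column leaves {E}.
Row 7, column 6: eliminating its row and column leaves {B, F}.
Enumerating the assignments across these blanks that avoid any row or column repeat gives 9 completions.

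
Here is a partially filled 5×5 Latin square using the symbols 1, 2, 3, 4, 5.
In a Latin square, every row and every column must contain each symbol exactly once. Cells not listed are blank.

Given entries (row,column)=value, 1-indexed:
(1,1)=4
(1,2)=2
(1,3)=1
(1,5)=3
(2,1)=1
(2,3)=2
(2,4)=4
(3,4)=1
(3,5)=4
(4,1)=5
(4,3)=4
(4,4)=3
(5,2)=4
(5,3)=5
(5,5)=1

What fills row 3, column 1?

Row 1, column 4: row 1 has {1, 2, 3, 4} and column 4 has {1, 3, 4}, leaving only 5.
Row 2, column 5: row 2 has {1, 2, 4} and column 5 has {1, 3, 4}, leaving only 5.
Row 2, column 2: row 2 has {1, 2, 4, 5} and column 2 has {2, 4}, leaving only 3.
Row 3, column 2: row 3 has {1, 4} and column 2 has {2, 3, 4}, leaving only 5.
Row 3, column 3: row 3 has {1, 4, 5} and column 3 has {1, 2, 4, 5}, leaving only 3.
Row 3 already has {1, 3, 4, 5} and column 1 already has {1, 4, 5}, so row 3, column 1 must be 2.

2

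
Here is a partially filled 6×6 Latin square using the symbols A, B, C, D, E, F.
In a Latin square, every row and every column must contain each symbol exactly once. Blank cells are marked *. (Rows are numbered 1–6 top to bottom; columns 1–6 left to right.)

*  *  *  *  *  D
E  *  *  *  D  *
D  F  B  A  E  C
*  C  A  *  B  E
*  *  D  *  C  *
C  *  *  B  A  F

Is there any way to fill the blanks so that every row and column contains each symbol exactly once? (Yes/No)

No row or column among the givens repeats a symbol, and propagating forced cells runs into no contradiction.
One valid completion exists (for instance, A B C E F D / E A F C D B / D F B A E C / F C A D B E / B E D F C A / C D E B A F).

Yes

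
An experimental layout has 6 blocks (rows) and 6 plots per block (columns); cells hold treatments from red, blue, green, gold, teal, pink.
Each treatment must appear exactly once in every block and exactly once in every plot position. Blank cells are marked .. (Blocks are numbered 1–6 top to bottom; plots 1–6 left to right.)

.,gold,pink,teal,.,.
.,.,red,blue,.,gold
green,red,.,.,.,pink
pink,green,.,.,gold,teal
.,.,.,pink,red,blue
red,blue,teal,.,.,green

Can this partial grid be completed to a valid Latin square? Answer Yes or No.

No

Block 1, plot 1: block 1 has {gold, teal, pink} and plot 1 has {red, green, pink}, so it must be blue.
Block 1, plot 5: block 1 has {blue, gold, teal, pink} and plot 5 has {red, gold}, so it must be green.
Block 1, plot 6: block 1 has {blue, green, gold, teal, pink} and plot 6 has {blue, green, gold, teal, pink}, so it must be red.
Block 2, plot 1: block 2 has {red, blue, gold} and plot 1 has {red, blue, green, pink}, so it must be teal.
Block 2, plot 2: block 2 has {red, blue, gold, teal} and plot 2 has {red, blue, green, gold}, so it must be pink.
Now block 2, plot 5: block 2 together with plot 5 already contain {red, blue, green, gold, teal, pink} — every symbol — so nothing can go there. The grid has no valid completion.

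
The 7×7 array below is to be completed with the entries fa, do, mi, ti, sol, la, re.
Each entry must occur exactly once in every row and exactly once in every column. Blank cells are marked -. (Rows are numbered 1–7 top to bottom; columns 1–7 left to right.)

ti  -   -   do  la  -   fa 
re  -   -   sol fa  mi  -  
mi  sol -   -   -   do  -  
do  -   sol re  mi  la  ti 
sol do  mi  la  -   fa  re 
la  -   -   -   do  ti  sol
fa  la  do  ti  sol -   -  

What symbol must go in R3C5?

Row 1, column 3: row 1 has {fa, do, ti, la} and column 3 has {do, mi, sol}, leaving only re.
Row 1, column 2: row 1 has {fa, do, ti, la, re} and column 2 has {do, sol, la}, leaving only mi.
Row 1, column 6: row 1 has {fa, do, mi, ti, la, re} and column 6 has {fa, do, mi, ti, la}, leaving only sol.
Row 2, column 2: row 2 has {fa, mi, sol, re} and column 2 has {do, mi, sol, la}, leaving only ti.
Row 2, column 3: row 2 has {fa, mi, ti, sol, re} and column 3 has {do, mi, sol, re}, leaving only la.
Row 2, column 7: row 2 has {fa, mi, ti, sol, la, re} and column 7 has {fa, ti, sol, re}, leaving only do.
Row 3, column 4: row 3 has {do, mi, sol} and column 4 has {do, ti, sol, la, re}, leaving only fa.
Row 3, column 3: row 3 has {fa, do, mi, sol} and column 3 has {do, mi, sol, la, re}, leaving only ti.
Row 3 already has {fa, do, mi, ti, sol} and column 5 already has {fa, do, mi, sol, la}, so row 3, column 5 must be re.

re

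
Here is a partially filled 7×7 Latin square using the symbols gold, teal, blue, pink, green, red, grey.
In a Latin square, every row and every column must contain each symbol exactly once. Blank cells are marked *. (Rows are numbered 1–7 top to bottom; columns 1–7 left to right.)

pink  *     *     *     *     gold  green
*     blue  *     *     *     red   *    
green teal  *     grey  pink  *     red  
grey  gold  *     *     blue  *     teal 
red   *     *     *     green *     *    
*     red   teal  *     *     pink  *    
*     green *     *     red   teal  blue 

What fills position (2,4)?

Row 1, column 2: row 1 has {gold, pink, green} and column 2 has {gold, teal, blue, green, red}, leaving only grey.
Row 1, column 5: row 1 has {gold, pink, green, grey} and column 5 has {blue, pink, green, red}, leaving only teal.
Row 3, column 6: row 3 has {teal, pink, green, red, grey} and column 6 has {gold, teal, pink, red}, leaving only blue.
Row 3, column 3: row 3 has {teal, blue, pink, green, red, grey} and column 3 has {teal}, leaving only gold.
Row 4, column 6: row 4 has {gold, teal, blue, grey} and column 6 has {gold, teal, blue, pink, red}, leaving only green.
Row 5, column 2: row 5 has {green, red} and column 2 has {gold, teal, blue, green, red, grey}, leaving only pink.
Row 5, column 6: row 5 has {pink, green, red} and column 6 has {gold, teal, blue, pink, green, red}, leaving only grey.
Row 5, column 3: row 5 has {pink, green, red, grey} and column 3 has {gold, teal}, leaving only blue.
Row 1, column 3: row 1 has {gold, teal, pink, green, grey} and column 3 has {gold, teal, blue}, leaving only red.
Row 1, column 4: row 1 has {gold, teal, pink, green, red, grey} and column 4 has {grey}, leaving only blue.
Row 4, column 3: row 4 has {gold, teal, blue, green, grey} and column 3 has {gold, teal, blue, red}, leaving only pink.
Row 4, column 4: row 4 has {gold, teal, blue, pink, green, grey} and column 4 has {blue, grey}, leaving only red.
Row 5, column 7: row 5 has {blue, pink, green, red, grey} and column 7 has {teal, blue, green, red}, leaving only gold.
Row 5, column 4: row 5 has {gold, blue, pink, green, red, grey} and column 4 has {blue, red, grey}, leaving only teal.
Row 6, column 7: row 6 has {teal, pink, red} and column 7 has {gold, teal, blue, green, red}, leaving only grey.
Row 2, column 7: row 2 has {blue, red} and column 7 has {gold, teal, blue, green, red, grey}, leaving only pink.
Row 6, column 5: row 6 has {teal, pink, red, grey} and column 5 has {teal, blue, pink, green, red}, leaving only gold.
Row 2, column 5: row 2 has {blue, pink, red} and column 5 has {gold, teal, blue, pink, green, red}, leaving only grey.
Row 2, column 3: row 2 has {blue, pink, red, grey} and column 3 has {gold, teal, blue, pink, red}, leaving only green.
Row 2 already has {blue, pink, green, red, grey} and column 4 already has {teal, blue, red, grey}, so row 2, column 4 must be gold.

gold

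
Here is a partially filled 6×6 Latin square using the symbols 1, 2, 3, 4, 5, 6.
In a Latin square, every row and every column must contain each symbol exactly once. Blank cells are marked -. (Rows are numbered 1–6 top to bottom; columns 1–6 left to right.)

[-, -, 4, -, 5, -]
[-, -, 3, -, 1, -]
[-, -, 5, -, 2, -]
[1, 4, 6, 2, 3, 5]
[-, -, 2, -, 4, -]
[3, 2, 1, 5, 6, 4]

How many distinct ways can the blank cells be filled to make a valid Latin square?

24

Row 1, column 1: eliminating its row and column leaves {2, 6}.
Row 1, column 2: eliminating its row and column leaves {1, 3, 6}.
Row 1, column 4: eliminating its row and column leaves {1, 3, 6}.
Row 1, column 6: eliminating its row and column leaves {1, 2, 3, 6}.
Row 2, column 1: eliminating its row and column leaves {2, 4, 5, 6}.
Row 2, column 2: eliminating its row and column leaves {5, 6}.
Row 2, column 4: eliminating its row and column leaves {4, 6}.
Row 2, column 6: eliminating its row and column leaves {2, 6}.
Row 3, column 1: eliminating its row and column leaves {4, 6}.
Row 3, column 2: eliminating its row and column leaves {1, 3, 6}.
Row 3, column 4: eliminating its row and column leaves {1, 3, 4, 6}.
Row 3, column 6: eliminating its row and column leaves {1, 3, 6}.
Row 5, column 1: eliminating its row and column leaves {5, 6}.
Row 5, column 2: eliminating its row and column leaves {1, 3, 5, 6}.
Row 5, column 4: eliminating its row and column leaves {1, 3, 6}.
Row 5, column 6: eliminating its row and column leaves {1, 3, 6}.
Enumerating the assignments across these blanks that avoid any row or column repeat gives 24 completions.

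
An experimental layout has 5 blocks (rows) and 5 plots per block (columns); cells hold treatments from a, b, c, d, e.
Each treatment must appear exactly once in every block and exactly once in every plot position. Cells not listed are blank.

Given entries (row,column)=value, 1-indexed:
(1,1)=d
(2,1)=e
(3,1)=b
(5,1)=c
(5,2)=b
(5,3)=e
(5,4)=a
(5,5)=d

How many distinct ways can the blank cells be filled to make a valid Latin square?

Block 1, plot 2: eliminating its block and plot leaves {a, c, e}.
Block 1, plot 3: eliminating its block and plot leaves {a, b, c}.
Block 1, plot 4: eliminating its block and plot leaves {b, c, e}.
Block 1, plot 5: eliminating its block and plot leaves {a, b, c, e}.
Block 2, plot 2: eliminating its block and plot leaves {a, c, d}.
Block 2, plot 3: eliminating its block and plot leaves {a, b, c, d}.
Block 2, plot 4: eliminating its block and plot leaves {b, c, d}.
Block 2, plot 5: eliminating its block and plot leaves {a, b, c}.
Block 3, plot 2: eliminating its block and plot leaves {a, c, d, e}.
Block 3, plot 3: eliminating its block and plot leaves {a, c, d}.
Block 3, plot 4: eliminating its block and plot leaves {c, d, e}.
Block 3, plot 5: eliminating its block and plot leaves {a, c, e}.
Block 4, plot 1: eliminating its block and plot leaves {a}.
Block 4, plot 2: eliminating its block and plot leaves {a, c, d, e}.
Block 4, plot 3: eliminating its block and plot leaves {a, b, c, d}.
Block 4, plot 4: eliminating its block and plot leaves {b, c, d, e}.
Block 4, plot 5: eliminating its block and plot leaves {a, b, c, e}.
Enumerating the assignments across these blanks that avoid any block or plot repeat gives 56 completions.

56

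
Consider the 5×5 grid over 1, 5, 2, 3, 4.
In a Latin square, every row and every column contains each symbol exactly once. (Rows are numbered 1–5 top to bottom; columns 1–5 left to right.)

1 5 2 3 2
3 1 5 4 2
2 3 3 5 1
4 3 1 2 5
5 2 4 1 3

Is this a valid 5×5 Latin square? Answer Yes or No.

Row 3 contains 3 twice (at columns 2 and 3); row 1 is also not a permutation.

No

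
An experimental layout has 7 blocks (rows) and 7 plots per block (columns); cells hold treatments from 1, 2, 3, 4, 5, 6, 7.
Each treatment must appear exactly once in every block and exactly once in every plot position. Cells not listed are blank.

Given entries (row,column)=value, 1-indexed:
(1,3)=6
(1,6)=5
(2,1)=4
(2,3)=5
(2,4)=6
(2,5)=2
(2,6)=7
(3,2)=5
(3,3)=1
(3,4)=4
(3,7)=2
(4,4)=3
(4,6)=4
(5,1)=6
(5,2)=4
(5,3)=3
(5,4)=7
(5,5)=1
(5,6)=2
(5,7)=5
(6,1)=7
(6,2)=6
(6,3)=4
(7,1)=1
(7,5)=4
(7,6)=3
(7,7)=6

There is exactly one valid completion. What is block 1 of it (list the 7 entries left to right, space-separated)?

Block 3, plot 1: block 3 has {1, 2, 4, 5} and plot 1 has {1, 4, 6, 7}, leaving only 3.
Block 1, plot 1: block 1 has {5, 6} and plot 1 has {1, 3, 4, 6, 7}, leaving only 2.
Block 1, plot 4: block 1 has {2, 5, 6} and plot 4 has {3, 4, 6, 7}, leaving only 1.
Block 3, plot 6: block 3 has {1, 2, 3, 4, 5} and plot 6 has {2, 3, 4, 5, 7}, leaving only 6.
Block 3, plot 5: block 3 has {1, 2, 3, 4, 5, 6} and plot 5 has {1, 2, 4}, leaving only 7.
Block 1, plot 5: block 1 has {1, 2, 5, 6} and plot 5 has {1, 2, 4, 7}, leaving only 3.
Block 1, plot 2: block 1 has {1, 2, 3, 5, 6} and plot 2 has {4, 5, 6}, leaving only 7.
Block 1, plot 7: block 1 has {1, 2, 3, 5, 6, 7} and plot 7 has {2, 5, 6}, leaving only 4.
So block 1 reads: 2 7 6 1 3 5 4.

2 7 6 1 3 5 4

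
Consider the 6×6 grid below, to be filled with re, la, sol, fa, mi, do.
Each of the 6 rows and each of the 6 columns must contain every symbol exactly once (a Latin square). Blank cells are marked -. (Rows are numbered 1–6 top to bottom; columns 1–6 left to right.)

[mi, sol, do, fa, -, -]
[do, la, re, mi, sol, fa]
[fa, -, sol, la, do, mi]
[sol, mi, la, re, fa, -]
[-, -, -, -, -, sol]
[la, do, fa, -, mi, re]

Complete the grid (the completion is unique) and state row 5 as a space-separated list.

re fa mi do la sol

Row 5, column 1: row 5 has {sol} and column 1 has {la, sol, fa, mi, do}, leaving only re.
Row 5, column 2: row 5 has {re, sol} and column 2 has {la, sol, mi, do}, leaving only fa.
Row 5, column 3: row 5 has {re, sol, fa} and column 3 has {re, la, sol, fa, do}, leaving only mi.
Row 5, column 4: row 5 has {re, sol, fa, mi} and column 4 has {re, la, fa, mi}, leaving only do.
Row 5, column 5: row 5 has {re, sol, fa, mi, do} and column 5 has {sol, fa, mi, do}, leaving only la.
So row 5 reads: re fa mi do la sol.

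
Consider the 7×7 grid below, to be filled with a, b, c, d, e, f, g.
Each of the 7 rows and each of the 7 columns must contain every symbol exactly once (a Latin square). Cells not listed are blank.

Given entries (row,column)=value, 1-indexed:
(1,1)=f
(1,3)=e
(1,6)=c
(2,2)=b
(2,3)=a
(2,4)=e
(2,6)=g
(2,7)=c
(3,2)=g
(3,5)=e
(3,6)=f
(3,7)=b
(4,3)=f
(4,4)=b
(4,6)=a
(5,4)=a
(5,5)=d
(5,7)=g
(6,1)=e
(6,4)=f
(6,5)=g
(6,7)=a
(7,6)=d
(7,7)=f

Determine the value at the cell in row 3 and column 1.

Row 1, column 7: row 1 has {c, e, f} and column 7 has {a, b, c, f, g}, leaving only d.
Row 1, column 2: row 1 has {c, d, e, f} and column 2 has {b, g}, leaving only a.
Row 1, column 4: row 1 has {a, c, d, e, f} and column 4 has {a, b, e, f}, leaving only g.
Row 1, column 5: row 1 has {a, c, d, e, f, g} and column 5 has {d, e, g}, leaving only b.
Row 2, column 1: row 2 has {a, b, c, e, g} and column 1 has {e, f}, leaving only d.
Row 2, column 5: row 2 has {a, b, c, d, e, g} and column 5 has {b, d, e, g}, leaving only f.
Row 4, column 5: row 4 has {a, b, f} and column 5 has {b, d, e, f, g}, leaving only c.
Row 4, column 1: row 4 has {a, b, c, f} and column 1 has {d, e, f}, leaving only g.
Row 4, column 7: row 4 has {a, b, c, f, g} and column 7 has {a, b, c, d, f, g}, leaving only e.
Row 4, column 2: row 4 has {a, b, c, e, f, g} and column 2 has {a, b, g}, leaving only d.
Row 6, column 2: row 6 has {a, e, f, g} and column 2 has {a, b, d, g}, leaving only c.
Row 6, column 6: row 6 has {a, c, e, f, g} and column 6 has {a, c, d, f, g}, leaving only b.
Row 5, column 6: row 5 has {a, d, g} and column 6 has {a, b, c, d, f, g}, leaving only e.
Row 5, column 2: row 5 has {a, d, e, g} and column 2 has {a, b, c, d, g}, leaving only f.
Row 6, column 3: row 6 has {a, b, c, e, f, g} and column 3 has {a, e, f}, leaving only d.
Row 3, column 3: row 3 has {b, e, f, g} and column 3 has {a, d, e, f}, leaving only c.
Row 3 already has {b, c, e, f, g} and column 1 already has {d, e, f, g}, so row 3, column 1 must be a.

a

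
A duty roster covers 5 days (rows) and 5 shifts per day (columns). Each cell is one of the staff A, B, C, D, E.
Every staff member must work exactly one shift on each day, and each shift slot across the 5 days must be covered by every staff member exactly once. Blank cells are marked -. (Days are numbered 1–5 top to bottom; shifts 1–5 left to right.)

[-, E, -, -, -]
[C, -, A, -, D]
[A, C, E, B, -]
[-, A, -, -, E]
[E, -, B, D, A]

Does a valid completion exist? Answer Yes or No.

Day 3, shift 5: day 3 together with shift 5 already contain {A, B, C, D, E} — every symbol — so nothing can go there. The grid has no valid completion.

No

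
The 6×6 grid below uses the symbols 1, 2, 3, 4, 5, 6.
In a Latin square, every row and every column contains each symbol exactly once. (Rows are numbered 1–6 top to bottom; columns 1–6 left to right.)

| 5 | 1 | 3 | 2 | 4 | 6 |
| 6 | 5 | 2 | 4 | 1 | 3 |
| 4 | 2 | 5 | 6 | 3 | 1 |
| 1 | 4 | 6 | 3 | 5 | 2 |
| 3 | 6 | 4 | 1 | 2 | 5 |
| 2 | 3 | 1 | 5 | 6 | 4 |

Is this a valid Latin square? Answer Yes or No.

Each row is a permutation of the 6 symbols, and so is each column.

Yes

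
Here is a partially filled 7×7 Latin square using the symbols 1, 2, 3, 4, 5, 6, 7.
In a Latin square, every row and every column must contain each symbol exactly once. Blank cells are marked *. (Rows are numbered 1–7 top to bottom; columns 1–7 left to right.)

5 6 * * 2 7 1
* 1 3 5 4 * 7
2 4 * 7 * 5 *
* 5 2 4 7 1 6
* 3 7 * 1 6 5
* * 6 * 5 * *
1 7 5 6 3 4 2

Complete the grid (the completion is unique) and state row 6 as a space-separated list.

Row 6, column 2: row 6 has {5, 6} and column 2 has {1, 3, 4, 5, 6, 7}, leaving only 2.
Row 6, column 6: row 6 has {2, 5, 6} and column 6 has {1, 4, 5, 6, 7}, leaving only 3.
Row 6, column 4: row 6 has {2, 3, 5, 6} and column 4 has {4, 5, 6, 7}, leaving only 1.
Row 6, column 7: row 6 has {1, 2, 3, 5, 6} and column 7 has {1, 2, 5, 6, 7}, leaving only 4.
Row 6, column 1: row 6 has {1, 2, 3, 4, 5, 6} and column 1 has {1, 2, 5}, leaving only 7.
So row 6 reads: 7 2 6 1 5 3 4.

7 2 6 1 5 3 4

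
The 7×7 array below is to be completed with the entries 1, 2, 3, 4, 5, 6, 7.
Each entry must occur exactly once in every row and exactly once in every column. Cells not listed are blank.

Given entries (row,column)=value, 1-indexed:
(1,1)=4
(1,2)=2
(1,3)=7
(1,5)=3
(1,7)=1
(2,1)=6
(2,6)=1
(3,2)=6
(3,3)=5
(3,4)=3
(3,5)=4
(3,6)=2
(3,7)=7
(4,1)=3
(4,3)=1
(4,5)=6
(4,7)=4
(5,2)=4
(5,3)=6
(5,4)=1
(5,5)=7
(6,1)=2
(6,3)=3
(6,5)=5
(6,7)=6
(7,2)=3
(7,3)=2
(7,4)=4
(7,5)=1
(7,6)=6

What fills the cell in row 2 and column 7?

3

Row 1, column 6: row 1 has {1, 2, 3, 4, 7} and column 6 has {1, 2, 6}, leaving only 5.
Row 1, column 4: row 1 has {1, 2, 3, 4, 5, 7} and column 4 has {1, 3, 4}, leaving only 6.
Row 2, column 3: row 2 has {1, 6} and column 3 has {1, 2, 3, 5, 6, 7}, leaving only 4.
Row 2, column 5: row 2 has {1, 4, 6} and column 5 has {1, 3, 4, 5, 6, 7}, leaving only 2.
Row 3, column 1: row 3 has {2, 3, 4, 5, 6, 7} and column 1 has {2, 3, 4, 6}, leaving only 1.
Row 4, column 6: row 4 has {1, 3, 4, 6} and column 6 has {1, 2, 5, 6}, leaving only 7.
Row 4, column 2: row 4 has {1, 3, 4, 6, 7} and column 2 has {2, 3, 4, 6}, leaving only 5.
Row 2, column 2: row 2 has {1, 2, 4, 6} and column 2 has {2, 3, 4, 5, 6}, leaving only 7.
Row 2, column 4: row 2 has {1, 2, 4, 6, 7} and column 4 has {1, 3, 4, 6}, leaving only 5.
Row 2 already has {1, 2, 4, 5, 6, 7} and column 7 already has {1, 4, 6, 7}, so row 2, column 7 must be 3.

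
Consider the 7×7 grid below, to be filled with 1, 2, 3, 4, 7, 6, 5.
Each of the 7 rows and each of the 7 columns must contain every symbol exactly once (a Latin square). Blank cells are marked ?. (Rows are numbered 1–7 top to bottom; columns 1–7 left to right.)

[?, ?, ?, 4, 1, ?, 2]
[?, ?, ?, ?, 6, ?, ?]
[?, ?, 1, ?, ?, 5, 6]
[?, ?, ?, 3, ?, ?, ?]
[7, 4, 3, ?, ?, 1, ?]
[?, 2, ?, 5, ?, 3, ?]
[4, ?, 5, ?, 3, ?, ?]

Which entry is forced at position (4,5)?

Row 5, column 7: row 5 has {1, 3, 4, 7} and column 7 has {2, 6}, leaving only 5.
Row 5, column 5: row 5 has {1, 3, 4, 7, 5} and column 5 has {1, 3, 6}, leaving only 2.
Row 5, column 4: row 5 has {1, 2, 3, 4, 7, 5} and column 4 has {3, 4, 5}, leaving only 6.
Row 4, column 5 is narrowed to {4, 7, 5}.
If it were 4, then row 6, column 5 would be left with no valid symbol.
If it were 7, then row 6, column 5 would be left with no valid symbol.
So row 4, column 5 must be 5.

5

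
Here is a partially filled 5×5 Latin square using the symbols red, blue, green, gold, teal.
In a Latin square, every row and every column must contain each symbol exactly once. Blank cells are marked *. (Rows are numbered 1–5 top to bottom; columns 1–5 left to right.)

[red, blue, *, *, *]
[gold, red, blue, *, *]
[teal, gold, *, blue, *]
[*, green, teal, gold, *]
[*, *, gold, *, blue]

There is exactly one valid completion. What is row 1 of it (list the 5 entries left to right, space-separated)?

Row 1, column 3: row 1 has {red, blue} and column 3 has {blue, gold, teal}, leaving only green.
Row 1, column 4: row 1 has {red, blue, green} and column 4 has {blue, gold}, leaving only teal.
Row 1, column 5: row 1 has {red, blue, green, teal} and column 5 has {blue}, leaving only gold.
So row 1 reads: red blue green teal gold.

red blue green teal gold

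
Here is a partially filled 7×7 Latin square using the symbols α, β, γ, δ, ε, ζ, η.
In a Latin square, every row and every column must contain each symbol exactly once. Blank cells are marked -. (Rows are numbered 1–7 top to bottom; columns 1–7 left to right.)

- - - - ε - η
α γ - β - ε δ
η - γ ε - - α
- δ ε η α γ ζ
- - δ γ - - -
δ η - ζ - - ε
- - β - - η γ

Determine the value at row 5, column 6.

ζ

Row 4, column 1: row 4 has {α, γ, δ, ε, ζ, η} and column 1 has {α, δ, η}, leaving only β.
Row 5, column 7: row 5 has {γ, δ} and column 7 has {α, γ, δ, ε, ζ, η}, leaving only β.
Row 6, column 3: row 6 has {δ, ε, ζ, η} and column 3 has {β, γ, δ, ε}, leaving only α.
Row 1, column 3: row 1 has {ε, η} and column 3 has {α, β, γ, δ, ε}, leaving only ζ.
Row 1, column 1: row 1 has {ε, ζ, η} and column 1 has {α, β, δ, η}, leaving only γ.
Row 2, column 3: row 2 has {α, β, γ, δ, ε} and column 3 has {α, β, γ, δ, ε, ζ}, leaving only η.
Row 2, column 5: row 2 has {α, β, γ, δ, ε, η} and column 5 has {α, ε}, leaving only ζ.
Row 5, column 5: row 5 has {β, γ, δ} and column 5 has {α, ε, ζ}, leaving only η.
Row 6, column 6: row 6 has {α, δ, ε, ζ, η} and column 6 has {γ, ε, η}, leaving only β.
Row 6, column 5: row 6 has {α, β, δ, ε, ζ, η} and column 5 has {α, ε, ζ, η}, leaving only γ.
Row 7, column 5: row 7 has {β, γ, η} and column 5 has {α, γ, ε, ζ, η}, leaving only δ.
Row 3, column 5: row 3 has {α, γ, ε, η} and column 5 has {α, γ, δ, ε, ζ, η}, leaving only β.
Row 3, column 2: row 3 has {α, β, γ, ε, η} and column 2 has {γ, δ, η}, leaving only ζ.
Row 3, column 6: row 3 has {α, β, γ, ε, ζ, η} and column 6 has {β, γ, ε, η}, leaving only δ.
Row 1, column 6: row 1 has {γ, ε, ζ, η} and column 6 has {β, γ, δ, ε, η}, leaving only α.
Row 5 already has {β, γ, δ, η} and column 6 already has {α, β, γ, δ, ε, η}, so row 5, column 6 must be ζ.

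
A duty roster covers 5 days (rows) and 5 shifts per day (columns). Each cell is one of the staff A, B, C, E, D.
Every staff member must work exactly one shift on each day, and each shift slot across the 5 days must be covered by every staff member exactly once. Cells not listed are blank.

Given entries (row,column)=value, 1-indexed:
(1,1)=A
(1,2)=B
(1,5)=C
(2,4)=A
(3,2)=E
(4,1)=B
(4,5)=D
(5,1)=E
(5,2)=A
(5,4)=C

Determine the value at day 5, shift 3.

D

Day 4, shift 2: day 4 has {B, D} and shift 2 has {A, B, E}, leaving only C.
Day 2, shift 2: day 2 has {A} and shift 2 has {A, B, C, E}, leaving only D.
Day 2, shift 1: day 2 has {A, D} and shift 1 has {A, B, E}, leaving only C.
Day 3, shift 1: day 3 has {E} and shift 1 has {A, B, C, E}, leaving only D.
Day 3, shift 4: day 3 has {E, D} and shift 4 has {A, C}, leaving only B.
Day 3, shift 5: day 3 has {B, E, D} and shift 5 has {C, D}, leaving only A.
Day 3, shift 3: day 3 has {A, B, E, D} and shift 3 has {}, leaving only C.
Day 4, shift 4: day 4 has {B, C, D} and shift 4 has {A, B, C}, leaving only E.
Day 1, shift 4: day 1 has {A, B, C} and shift 4 has {A, B, C, E}, leaving only D.
Day 1, shift 3: day 1 has {A, B, C, D} and shift 3 has {C}, leaving only E.
Day 2, shift 3: day 2 has {A, C, D} and shift 3 has {C, E}, leaving only B.
Day 5 already has {A, C, E} and shift 3 already has {B, C, E}, so day 5, shift 3 must be D.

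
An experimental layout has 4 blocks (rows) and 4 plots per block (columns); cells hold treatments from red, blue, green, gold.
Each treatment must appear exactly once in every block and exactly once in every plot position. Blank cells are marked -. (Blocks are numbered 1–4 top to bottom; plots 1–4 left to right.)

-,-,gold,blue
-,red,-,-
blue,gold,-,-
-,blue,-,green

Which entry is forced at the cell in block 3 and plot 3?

Block 1, plot 2: block 1 has {blue, gold} and plot 2 has {red, blue, gold}, leaving only green.
Block 1, plot 1: block 1 has {blue, green, gold} and plot 1 has {blue}, leaving only red.
Block 2, plot 4: block 2 has {red} and plot 4 has {blue, green}, leaving only gold.
Block 2, plot 1: block 2 has {red, gold} and plot 1 has {red, blue}, leaving only green.
Block 2, plot 3: block 2 has {red, green, gold} and plot 3 has {gold}, leaving only blue.
Block 3, plot 4: block 3 has {blue, gold} and plot 4 has {blue, green, gold}, leaving only red.
Block 3 already has {red, blue, gold} and plot 3 already has {blue, gold}, so block 3, plot 3 must be green.

green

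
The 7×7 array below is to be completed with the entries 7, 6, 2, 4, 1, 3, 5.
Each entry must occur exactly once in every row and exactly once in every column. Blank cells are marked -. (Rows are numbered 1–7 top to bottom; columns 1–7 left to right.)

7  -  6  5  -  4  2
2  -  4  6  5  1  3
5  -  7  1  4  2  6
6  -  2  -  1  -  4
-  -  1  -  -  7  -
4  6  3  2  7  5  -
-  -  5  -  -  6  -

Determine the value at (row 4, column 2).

Row 1, column 5: row 1 has {7, 6, 2, 4, 5} and column 5 has {7, 4, 1, 5}, leaving only 3.
Row 1, column 2: row 1 has {7, 6, 2, 4, 3, 5} and column 2 has {6}, leaving only 1.
Row 2, column 2: row 2 has {6, 2, 4, 1, 3, 5} and column 2 has {6, 1}, leaving only 7.
Row 3, column 2: row 3 has {7, 6, 2, 4, 1, 5} and column 2 has {7, 6, 1}, leaving only 3.
Row 4 already has {6, 2, 4, 1} and column 2 already has {7, 6, 1, 3}, so row 4, column 2 must be 5.

5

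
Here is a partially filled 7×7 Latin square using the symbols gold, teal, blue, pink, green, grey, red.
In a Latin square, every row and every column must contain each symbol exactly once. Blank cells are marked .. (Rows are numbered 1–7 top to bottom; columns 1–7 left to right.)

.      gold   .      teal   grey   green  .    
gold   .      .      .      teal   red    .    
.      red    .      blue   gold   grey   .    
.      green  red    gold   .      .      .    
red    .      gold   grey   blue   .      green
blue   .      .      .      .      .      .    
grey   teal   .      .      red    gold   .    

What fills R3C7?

Row 1, column 1: row 1 has {gold, teal, green, grey} and column 1 has {gold, blue, grey, red}, leaving only pink.
Row 1, column 3: row 1 has {gold, teal, pink, green, grey} and column 3 has {gold, red}, leaving only blue.
Row 1, column 7: row 1 has {gold, teal, blue, pink, green, grey} and column 7 has {green}, leaving only red.
Row 4, column 1: row 4 has {gold, green, red} and column 1 has {gold, blue, pink, grey, red}, leaving only teal.
Row 3, column 1: row 3 has {gold, blue, grey, red} and column 1 has {gold, teal, blue, pink, grey, red}, leaving only green.
Row 4, column 5: row 4 has {gold, teal, green, red} and column 5 has {gold, teal, blue, grey, red}, leaving only pink.
Row 4, column 6: row 4 has {gold, teal, pink, green, red} and column 6 has {gold, green, grey, red}, leaving only blue.
Row 4, column 7: row 4 has {gold, teal, blue, pink, green, red} and column 7 has {green, red}, leaving only grey.
Row 5, column 2: row 5 has {gold, blue, green, grey, red} and column 2 has {gold, teal, green, red}, leaving only pink.
Row 5, column 6: row 5 has {gold, blue, pink, green, grey, red} and column 6 has {gold, blue, green, grey, red}, leaving only teal.
Row 6, column 2: row 6 has {blue} and column 2 has {gold, teal, pink, green, red}, leaving only grey.
Row 2, column 2: row 2 has {gold, teal, red} and column 2 has {gold, teal, pink, green, grey, red}, leaving only blue.
Row 2, column 7: row 2 has {gold, teal, blue, red} and column 7 has {green, grey, red}, leaving only pink.
Row 3 already has {gold, blue, green, grey, red} and column 7 already has {pink, green, grey, red}, so row 3, column 7 must be teal.

teal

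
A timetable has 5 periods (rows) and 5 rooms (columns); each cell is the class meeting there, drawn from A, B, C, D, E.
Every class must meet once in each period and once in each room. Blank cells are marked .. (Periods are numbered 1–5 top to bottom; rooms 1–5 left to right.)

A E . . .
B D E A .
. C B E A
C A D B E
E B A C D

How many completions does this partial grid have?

Period 1, room 3: eliminating its period and room leaves {C}.
Period 1, room 4: eliminating its period and room leaves {D}.
Period 1, room 5: eliminating its period and room leaves {B, C}.
Period 2, room 5: eliminating its period and room leaves {C}.
Period 3, room 1: eliminating its period and room leaves {D}.
Only one assignment across all blanks avoids any period or room repeat, giving 1 completion.

1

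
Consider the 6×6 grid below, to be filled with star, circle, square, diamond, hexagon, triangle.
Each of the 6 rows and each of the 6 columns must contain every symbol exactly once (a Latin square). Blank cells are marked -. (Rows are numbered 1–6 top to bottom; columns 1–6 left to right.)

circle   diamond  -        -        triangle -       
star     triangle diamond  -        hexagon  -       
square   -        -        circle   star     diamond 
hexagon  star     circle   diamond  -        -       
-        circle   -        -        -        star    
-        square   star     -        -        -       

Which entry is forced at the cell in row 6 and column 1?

diamond

Row 2, column 4: row 2 has {star, diamond, hexagon, triangle} and column 4 has {circle, diamond}, leaving only square.
Row 2, column 6: row 2 has {star, square, diamond, hexagon, triangle} and column 6 has {star, diamond}, leaving only circle.
Row 3, column 2: row 3 has {star, circle, square, diamond} and column 2 has {star, circle, square, diamond, triangle}, leaving only hexagon.
Row 3, column 3: row 3 has {star, circle, square, diamond, hexagon} and column 3 has {star, circle, diamond}, leaving only triangle.
Row 4, column 5: row 4 has {star, circle, diamond, hexagon} and column 5 has {star, hexagon, triangle}, leaving only square.
Row 4, column 6: row 4 has {star, circle, square, diamond, hexagon} and column 6 has {star, circle, diamond}, leaving only triangle.
Row 5, column 5: row 5 has {star, circle} and column 5 has {star, square, hexagon, triangle}, leaving only diamond.
Row 5, column 1: row 5 has {star, circle, diamond} and column 1 has {star, circle, square, hexagon}, leaving only triangle.
Row 6 already has {star, square} and column 1 already has {star, circle, square, hexagon, triangle}, so row 6, column 1 must be diamond.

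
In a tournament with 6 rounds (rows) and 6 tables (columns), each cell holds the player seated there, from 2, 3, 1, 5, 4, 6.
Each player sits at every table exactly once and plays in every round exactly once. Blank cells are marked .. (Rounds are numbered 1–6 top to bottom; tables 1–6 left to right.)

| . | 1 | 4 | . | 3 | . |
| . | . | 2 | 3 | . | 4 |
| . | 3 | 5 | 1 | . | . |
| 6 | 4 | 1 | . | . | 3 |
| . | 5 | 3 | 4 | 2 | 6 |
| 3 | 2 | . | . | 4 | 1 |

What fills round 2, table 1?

Round 2, table 2: round 2 has {2, 3, 4} and table 2 has {2, 3, 1, 5, 4}, leaving only 6.
Round 3, table 5: round 3 has {3, 1, 5} and table 5 has {2, 3, 4}, leaving only 6.
Round 3, table 6: round 3 has {3, 1, 5, 6} and table 6 has {3, 1, 4, 6}, leaving only 2.
Round 1, table 6: round 1 has {3, 1, 4} and table 6 has {2, 3, 1, 4, 6}, leaving only 5.
Round 1, table 1: round 1 has {3, 1, 5, 4} and table 1 has {3, 6}, leaving only 2.
Round 1, table 4: round 1 has {2, 3, 1, 5, 4} and table 4 has {3, 1, 4}, leaving only 6.
Round 3, table 1: round 3 has {2, 3, 1, 5, 6} and table 1 has {2, 3, 6}, leaving only 4.
Round 4, table 5: round 4 has {3, 1, 4, 6} and table 5 has {2, 3, 4, 6}, leaving only 5.
Round 2, table 5: round 2 has {2, 3, 4, 6} and table 5 has {2, 3, 5, 4, 6}, leaving only 1.
Round 2 already has {2, 3, 1, 4, 6} and table 1 already has {2, 3, 4, 6}, so round 2, table 1 must be 5.

5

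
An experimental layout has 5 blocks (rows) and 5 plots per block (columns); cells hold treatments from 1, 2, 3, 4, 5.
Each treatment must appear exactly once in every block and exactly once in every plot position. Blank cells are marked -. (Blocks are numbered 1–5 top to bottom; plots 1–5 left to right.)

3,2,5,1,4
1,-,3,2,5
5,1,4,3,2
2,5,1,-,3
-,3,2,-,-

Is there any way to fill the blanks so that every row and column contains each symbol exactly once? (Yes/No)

Yes

No block or plot among the givens repeats a symbol, and propagating forced cells runs into no contradiction.
One valid completion exists (for instance, 3 2 5 1 4 / 1 4 3 2 5 / 5 1 4 3 2 / 2 5 1 4 3 / 4 3 2 5 1).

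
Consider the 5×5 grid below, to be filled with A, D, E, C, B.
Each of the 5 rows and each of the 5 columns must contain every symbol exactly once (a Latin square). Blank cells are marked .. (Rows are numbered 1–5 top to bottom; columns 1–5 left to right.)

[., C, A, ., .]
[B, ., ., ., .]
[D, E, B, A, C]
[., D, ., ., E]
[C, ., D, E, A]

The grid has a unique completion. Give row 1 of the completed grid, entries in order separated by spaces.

E C A D B

Row 1, column 1: row 1 has {A, C} and column 1 has {D, C, B}, leaving only E.
Row 2, column 2: row 2 has {B} and column 2 has {D, E, C}, leaving only A.
Row 2, column 5: row 2 has {A, B} and column 5 has {A, E, C}, leaving only D.
Row 1, column 5: row 1 has {A, E, C} and column 5 has {A, D, E, C}, leaving only B.
Row 1, column 4: row 1 has {A, E, C, B} and column 4 has {A, E}, leaving only D.
So row 1 reads: E C A D B.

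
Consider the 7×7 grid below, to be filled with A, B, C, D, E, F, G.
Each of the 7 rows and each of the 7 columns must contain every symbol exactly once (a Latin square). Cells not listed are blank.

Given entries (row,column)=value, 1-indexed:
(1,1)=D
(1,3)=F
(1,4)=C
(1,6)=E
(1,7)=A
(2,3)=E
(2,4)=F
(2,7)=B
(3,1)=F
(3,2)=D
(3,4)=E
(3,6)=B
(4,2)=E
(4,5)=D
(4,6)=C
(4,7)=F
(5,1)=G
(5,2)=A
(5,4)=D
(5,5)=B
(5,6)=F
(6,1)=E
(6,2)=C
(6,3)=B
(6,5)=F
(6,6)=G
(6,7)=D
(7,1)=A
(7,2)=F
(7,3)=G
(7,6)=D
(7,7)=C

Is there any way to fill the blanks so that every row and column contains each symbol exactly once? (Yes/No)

No

Row 1, column 5: row 1 has {A, C, D, E, F} and column 5 has {B, D, F}, so it must be G.
Row 1, column 2: row 1 has {A, C, D, E, F, G} and column 2 has {A, C, D, E, F}, so it must be B.
Row 2, column 1: row 2 has {B, E, F} and column 1 has {A, D, E, F, G}, so it must be C.
Row 2, column 2: row 2 has {B, C, E, F} and column 2 has {A, B, C, D, E, F}, so it must be G.
Row 2, column 5: row 2 has {B, C, E, F, G} and column 5 has {B, D, F, G}, so it must be A.
Now row 2, column 6: row 2 together with column 6 already contain {A, B, C, D, E, F, G} — every symbol — so nothing can go there. The grid has no valid completion.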